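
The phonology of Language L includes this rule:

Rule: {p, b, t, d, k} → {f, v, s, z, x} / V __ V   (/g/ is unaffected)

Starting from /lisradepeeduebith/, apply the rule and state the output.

lisrazefeezuevith

Scanning /lisradepeeduebith/: /d/ is a stop between vowels /a/ and /e/, so it spirantizes to the fricative [z]; /p/ is a stop between vowels /e/ and /e/, so it spirantizes to the fricative [f]; /d/ is a stop between vowels /e/ and /u/, so it spirantizes to the fricative [z]; /b/ is a stop between vowels /e/ and /i/, so it spirantizes to the fricative [v]; /t/ at position 16 is not in the conditioning environment.
Result: [lisrazefeezuevith].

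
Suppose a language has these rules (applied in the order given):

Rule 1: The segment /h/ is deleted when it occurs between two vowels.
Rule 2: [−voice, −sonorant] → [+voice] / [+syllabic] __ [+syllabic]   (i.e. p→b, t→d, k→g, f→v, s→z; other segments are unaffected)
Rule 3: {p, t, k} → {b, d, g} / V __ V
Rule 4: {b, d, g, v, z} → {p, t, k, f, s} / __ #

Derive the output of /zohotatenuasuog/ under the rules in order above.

zoodadenuazuok

Rule 1 (intervocalic h-deletion): /h/ occurs between vowels /o/ and /o/, so it deletes. /zohotatenuasuog/ → zootatenuasuog.
Rule 2 (intervocalic voicing): /t/ is a voiceless obstruent between vowels /o/ and /a/, so it voices to [d]. /t/ is a voiceless obstruent between vowels /a/ and /e/, so it voices to [d]. /s/ is a voiceless obstruent between vowels /a/ and /u/, so it voices to [z]. /zootatenuasuog/ → zoodadenuazuog.
Rule 3 (intervocalic voicing): no segment meets the environment; /zoodadenuazuog/ is unchanged.
Rule 4 (final devoicing): /g/ is a voiced obstruent in word-final position, so it devoices to [k]. /zoodadenuazuog/ → zoodadenuazuok.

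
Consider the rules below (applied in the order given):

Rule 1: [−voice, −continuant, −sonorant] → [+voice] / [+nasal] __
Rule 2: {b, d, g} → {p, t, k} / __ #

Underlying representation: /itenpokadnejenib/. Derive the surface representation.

Rule 1 (post-nasal voicing): /p/ is a voiceless stop immediately after the nasal /n/, so it voices to [b]. /itenpokadnejenib/ → itenbokadnejenib.
Rule 2 (final devoicing): /b/ is a voiced stop in word-final position, so it devoices to [p]. /itenbokadnejenib/ → itenbokadnejenip.

itenbokadnejenip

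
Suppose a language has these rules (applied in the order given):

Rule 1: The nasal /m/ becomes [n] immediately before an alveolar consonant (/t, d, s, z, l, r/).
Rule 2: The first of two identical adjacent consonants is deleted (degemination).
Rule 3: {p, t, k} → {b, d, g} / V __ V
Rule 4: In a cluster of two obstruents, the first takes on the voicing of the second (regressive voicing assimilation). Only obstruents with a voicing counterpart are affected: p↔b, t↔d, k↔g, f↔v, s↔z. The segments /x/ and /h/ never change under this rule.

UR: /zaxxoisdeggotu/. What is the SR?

Rule 1 (nasal place assimilation): no segment meets the environment; /zaxxoisdeggotu/ is unchanged.
Rule 2 (degemination): /xx/ is a geminate; the first /x/ deletes. /gg/ is a geminate; the first /g/ deletes. /zaxxoisdeggotu/ → zaxoisdegotu.
Rule 3 (intervocalic voicing): /t/ is a voiceless stop between vowels /o/ and /u/, so it voices to [d]. /zaxoisdegotu/ → zaxoisdegodu.
Rule 4 (regressive voicing assimilation): /s/ precedes the voiced obstruent /d/, so it voices to [z] by assimilation. /zaxoisdegodu/ → zaxoizdegodu.

zaxoizdegodu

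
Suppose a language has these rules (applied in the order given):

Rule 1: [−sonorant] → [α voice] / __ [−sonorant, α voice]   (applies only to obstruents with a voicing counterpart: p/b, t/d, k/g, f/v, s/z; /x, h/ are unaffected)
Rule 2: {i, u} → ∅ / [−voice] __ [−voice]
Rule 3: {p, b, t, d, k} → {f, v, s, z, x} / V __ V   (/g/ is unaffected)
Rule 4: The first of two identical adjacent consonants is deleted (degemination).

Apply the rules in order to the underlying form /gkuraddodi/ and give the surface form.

kuradozi

Rule 1 (regressive voicing assimilation): /g/ precedes the voiceless obstruent /k/, so it devoices to [k] by assimilation. /gkuraddodi/ → kkuraddodi.
Rule 2 (high vowel syncope): no segment meets the environment; /kkuraddodi/ is unchanged.
Rule 3 (intervocalic spirantization): /d/ is a stop between vowels /o/ and /i/, so it spirantizes to the fricative [z]. /kkuraddodi/ → kkuraddozi.
Rule 4 (degemination): /kk/ is a geminate; the first /k/ deletes. /dd/ is a geminate; the first /d/ deletes. /kkuraddozi/ → kuradozi.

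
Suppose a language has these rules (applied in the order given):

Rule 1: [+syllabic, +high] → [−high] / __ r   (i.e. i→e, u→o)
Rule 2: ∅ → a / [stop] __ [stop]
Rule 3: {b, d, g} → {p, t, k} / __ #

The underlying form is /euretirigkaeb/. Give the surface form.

eoreterigakaep

Rule 1 (pre-rhotic lowering): /u/ is a high vowel immediately before /r/, so it lowers to [o]. /i/ is a high vowel immediately before /r/, so it lowers to [e]. /euretirigkaeb/ → eoreterigkaeb.
Rule 2 (stop-cluster a-epenthesis): /g/ and /k/ form a stop–stop cluster, so [a] is inserted between them. /eoreterigkaeb/ → eoreterigakaeb.
Rule 3 (final devoicing): /b/ is a voiced stop in word-final position, so it devoices to [p]. /eoreterigakaeb/ → eoreterigakaep.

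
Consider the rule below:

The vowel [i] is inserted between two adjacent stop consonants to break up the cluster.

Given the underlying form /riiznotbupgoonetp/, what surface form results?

/t/ and /b/ form a stop–stop cluster, so [i] is inserted between them.
/p/ and /g/ form a stop–stop cluster, so [i] is inserted between them.
/t/ and /p/ form a stop–stop cluster, so [i] is inserted between them.
Surface form: [riiznotibupigoonetip].

riiznotibupigoonetip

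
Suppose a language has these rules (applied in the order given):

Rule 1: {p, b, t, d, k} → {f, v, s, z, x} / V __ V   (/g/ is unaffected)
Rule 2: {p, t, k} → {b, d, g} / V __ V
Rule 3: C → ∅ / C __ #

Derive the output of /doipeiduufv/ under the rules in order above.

Rule 1 (intervocalic spirantization): /p/ is a stop between vowels /i/ and /e/, so it spirantizes to the fricative [f]. /d/ is a stop between vowels /i/ and /u/, so it spirantizes to the fricative [z]. /doipeiduufv/ → doifeizuufv.
Rule 2 (intervocalic voicing): no segment meets the environment; /doifeizuufv/ is unchanged.
Rule 3 (final cluster simplification): /v/ is the second consonant of a word-final cluster /fv/, so it deletes. /doifeizuufv/ → doifeizuuf.

doifeizuuf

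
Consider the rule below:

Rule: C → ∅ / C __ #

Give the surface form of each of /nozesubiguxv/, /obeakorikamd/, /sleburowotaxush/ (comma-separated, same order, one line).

nozesubigux, obeakorikam, sleburowotaxus

/nozesubiguxv/: /v/ is the second consonant of a word-final cluster /xv/, so it deletes. → [nozesubigux].
/obeakorikamd/: /d/ is the second consonant of a word-final cluster /md/, so it deletes. → [obeakorikam].
/sleburowotaxush/: /h/ is the second consonant of a word-final cluster /sh/, so it deletes. → [sleburowotaxus].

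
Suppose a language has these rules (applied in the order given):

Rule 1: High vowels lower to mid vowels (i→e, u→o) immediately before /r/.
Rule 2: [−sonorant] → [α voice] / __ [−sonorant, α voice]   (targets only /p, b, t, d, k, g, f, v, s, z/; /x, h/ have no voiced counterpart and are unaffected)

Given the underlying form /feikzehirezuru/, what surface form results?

feigzeherezoru

Rule 1 (pre-rhotic lowering): /i/ is a high vowel immediately before /r/, so it lowers to [e]. /u/ is a high vowel immediately before /r/, so it lowers to [o]. /feikzehirezuru/ → feikzeherezoru.
Rule 2 (regressive voicing assimilation): /k/ precedes the voiced obstruent /z/, so it voices to [g] by assimilation. /feikzeherezoru/ → feigzeherezoru.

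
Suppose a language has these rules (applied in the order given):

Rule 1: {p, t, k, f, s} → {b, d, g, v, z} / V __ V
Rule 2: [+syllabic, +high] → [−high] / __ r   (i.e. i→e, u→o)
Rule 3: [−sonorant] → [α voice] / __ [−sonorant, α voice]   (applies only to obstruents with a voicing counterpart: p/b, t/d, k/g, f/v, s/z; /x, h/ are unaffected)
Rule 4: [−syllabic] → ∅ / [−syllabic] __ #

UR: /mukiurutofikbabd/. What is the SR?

Rule 1 (intervocalic voicing): /k/ is a voiceless obstruent between vowels /u/ and /i/, so it voices to [g]. /t/ is a voiceless obstruent between vowels /u/ and /o/, so it voices to [d]. /f/ is a voiceless obstruent between vowels /o/ and /i/, so it voices to [v]. /mukiurutofikbabd/ → mugiurudovikbabd.
Rule 2 (pre-rhotic lowering): /u/ is a high vowel immediately before /r/, so it lowers to [o]. /mugiurudovikbabd/ → mugiorudovikbabd.
Rule 3 (regressive voicing assimilation): /k/ precedes the voiced obstruent /b/, so it voices to [g] by assimilation. /mugiorudovikbabd/ → mugiorudovigbabd.
Rule 4 (final cluster simplification): /d/ is the second consonant of a word-final cluster /bd/, so it deletes. /mugiorudovigbabd/ → mugiorudovigbab.

mugiorudovigbab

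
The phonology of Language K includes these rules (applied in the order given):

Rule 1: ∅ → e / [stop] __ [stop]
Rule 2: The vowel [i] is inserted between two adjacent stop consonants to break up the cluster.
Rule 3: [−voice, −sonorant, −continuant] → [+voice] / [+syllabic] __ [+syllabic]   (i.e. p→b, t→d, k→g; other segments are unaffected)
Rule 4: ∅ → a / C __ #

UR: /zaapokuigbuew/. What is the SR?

zaaboguigebuewa

Rule 1 (stop-cluster e-epenthesis): /g/ and /b/ form a stop–stop cluster, so [e] is inserted between them. /zaapokuigbuew/ → zaapokuigebuew.
Rule 2 (stop-cluster i-epenthesis): no segment meets the environment; /zaapokuigebuew/ is unchanged.
Rule 3 (intervocalic voicing): /p/ is a voiceless stop between vowels /a/ and /o/, so it voices to [b]. /k/ is a voiceless stop between vowels /o/ and /u/, so it voices to [g]. /zaapokuigebuew/ → zaaboguigebuew.
Rule 4 (final a-epenthesis): the form ends in the consonant /w/, so [a] is inserted word-finally. /zaaboguigebuew/ → zaaboguigebuewa.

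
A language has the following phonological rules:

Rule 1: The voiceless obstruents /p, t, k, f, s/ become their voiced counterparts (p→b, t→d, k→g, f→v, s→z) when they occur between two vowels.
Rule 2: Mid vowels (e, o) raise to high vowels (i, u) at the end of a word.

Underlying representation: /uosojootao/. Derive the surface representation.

Rule 1 (intervocalic voicing): /s/ is a voiceless obstruent between vowels /o/ and /o/, so it voices to [z]. /t/ is a voiceless obstruent between vowels /o/ and /a/, so it voices to [d]. /uosojootao/ → uozojoodao.
Rule 2 (final vowel raising): /o/ is a mid vowel in word-final position, so it raises to [u]. /uozojoodao/ → uozojoodau.

uozojoodau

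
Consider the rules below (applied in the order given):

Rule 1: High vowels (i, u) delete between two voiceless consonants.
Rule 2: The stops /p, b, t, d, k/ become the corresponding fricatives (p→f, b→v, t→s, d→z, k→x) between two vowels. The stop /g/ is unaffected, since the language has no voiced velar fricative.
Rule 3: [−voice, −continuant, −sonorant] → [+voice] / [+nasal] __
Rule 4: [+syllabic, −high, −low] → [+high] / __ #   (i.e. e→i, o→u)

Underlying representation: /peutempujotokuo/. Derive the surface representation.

Rule 1 (high vowel syncope): no segment meets the environment; /peutempujotokuo/ is unchanged.
Rule 2 (intervocalic spirantization): /t/ is a stop between vowels /u/ and /e/, so it spirantizes to the fricative [s]. /t/ is a stop between vowels /o/ and /o/, so it spirantizes to the fricative [s]. /k/ is a stop between vowels /o/ and /u/, so it spirantizes to the fricative [x]. /peutempujotokuo/ → peusempujosoxuo.
Rule 3 (post-nasal voicing): /p/ is a voiceless stop immediately after the nasal /m/, so it voices to [b]. /peusempujosoxuo/ → peusembujosoxuo.
Rule 4 (final vowel raising): /o/ is a mid vowel in word-final position, so it raises to [u]. /peusembujosoxuo/ → peusembujosoxuu.

peusembujosoxuu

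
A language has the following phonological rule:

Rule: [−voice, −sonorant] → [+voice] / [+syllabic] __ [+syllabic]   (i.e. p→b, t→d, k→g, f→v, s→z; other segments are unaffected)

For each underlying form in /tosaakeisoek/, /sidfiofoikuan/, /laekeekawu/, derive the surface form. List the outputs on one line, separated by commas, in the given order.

tozaageizoek, sidfiovoiguan, laegeegawu

/tosaakeisoek/: /s/ is a voiceless obstruent between vowels /o/ and /a/, so it voices to [z]. /k/ is a voiceless obstruent between vowels /a/ and /e/, so it voices to [g]. /s/ is a voiceless obstruent between vowels /i/ and /o/, so it voices to [z]. → [tozaageizoek].
/sidfiofoikuan/: /f/ is a voiceless obstruent between vowels /o/ and /o/, so it voices to [v]. /k/ is a voiceless obstruent between vowels /i/ and /u/, so it voices to [g]. → [sidfiovoiguan].
/laekeekawu/: /k/ is a voiceless obstruent between vowels /e/ and /e/, so it voices to [g]. /k/ is a voiceless obstruent between vowels /e/ and /a/, so it voices to [g]. → [laegeegawu].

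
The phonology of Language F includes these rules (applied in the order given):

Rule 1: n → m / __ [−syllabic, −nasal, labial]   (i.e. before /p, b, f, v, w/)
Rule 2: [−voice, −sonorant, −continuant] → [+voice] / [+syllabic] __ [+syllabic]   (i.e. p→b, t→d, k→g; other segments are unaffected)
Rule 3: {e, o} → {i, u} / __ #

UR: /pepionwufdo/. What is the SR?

pebiomwufdu

Rule 1 (nasal place assimilation): /n/ precedes the labial consonant /w/, so it assimilates in place to [m]. /pepionwufdo/ → pepiomwufdo.
Rule 2 (intervocalic voicing): /p/ is a voiceless stop between vowels /e/ and /i/, so it voices to [b]. /pepiomwufdo/ → pebiomwufdo.
Rule 3 (final vowel raising): /o/ is a mid vowel in word-final position, so it raises to [u]. /pebiomwufdo/ → pebiomwufdu.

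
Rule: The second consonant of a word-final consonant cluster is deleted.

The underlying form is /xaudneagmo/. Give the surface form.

No segment of /xaudneagmo/ meets the structural description of the rule, so the form surfaces unchanged.

xaudneagmo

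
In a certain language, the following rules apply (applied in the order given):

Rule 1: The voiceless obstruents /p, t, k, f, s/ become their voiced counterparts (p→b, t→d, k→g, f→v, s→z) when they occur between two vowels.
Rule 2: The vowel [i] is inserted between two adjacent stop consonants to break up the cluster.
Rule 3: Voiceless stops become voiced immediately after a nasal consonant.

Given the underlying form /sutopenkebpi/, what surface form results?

Rule 1 (intervocalic voicing): /t/ is a voiceless obstruent between vowels /u/ and /o/, so it voices to [d]. /p/ is a voiceless obstruent between vowels /o/ and /e/, so it voices to [b]. /sutopenkebpi/ → sudobenkebpi.
Rule 2 (stop-cluster i-epenthesis): /b/ and /p/ form a stop–stop cluster, so [i] is inserted between them. /sudobenkebpi/ → sudobenkebipi.
Rule 3 (post-nasal voicing): /k/ is a voiceless stop immediately after the nasal /n/, so it voices to [g]. /sudobenkebipi/ → sudobengebipi.

sudobengebipi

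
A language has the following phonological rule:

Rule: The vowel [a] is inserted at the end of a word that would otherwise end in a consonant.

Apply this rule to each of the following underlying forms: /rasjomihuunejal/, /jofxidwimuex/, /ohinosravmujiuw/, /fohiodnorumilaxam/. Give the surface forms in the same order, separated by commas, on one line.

/rasjomihuunejal/: the form ends in the consonant /l/, so [a] is inserted word-finally. → [rasjomihuunejala].
/jofxidwimuex/: the form ends in the consonant /x/, so [a] is inserted word-finally. → [jofxidwimuexa].
/ohinosravmujiuw/: the form ends in the consonant /w/, so [a] is inserted word-finally. → [ohinosravmujiuwa].
/fohiodnorumilaxam/: the form ends in the consonant /m/, so [a] is inserted word-finally. → [fohiodnorumilaxama].

rasjomihuunejala, jofxidwimuexa, ohinosravmujiuwa, fohiodnorumilaxama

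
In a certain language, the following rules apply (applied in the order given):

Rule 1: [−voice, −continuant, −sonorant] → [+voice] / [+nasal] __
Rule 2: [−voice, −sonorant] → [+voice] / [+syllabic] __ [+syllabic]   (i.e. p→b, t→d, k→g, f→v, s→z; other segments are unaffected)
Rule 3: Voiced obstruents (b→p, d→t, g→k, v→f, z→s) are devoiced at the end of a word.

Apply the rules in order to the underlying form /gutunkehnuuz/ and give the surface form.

Rule 1 (post-nasal voicing): /k/ is a voiceless stop immediately after the nasal /n/, so it voices to [g]. /gutunkehnuuz/ → gutungehnuuz.
Rule 2 (intervocalic voicing): /t/ is a voiceless obstruent between vowels /u/ and /u/, so it voices to [d]. /gutungehnuuz/ → gudungehnuuz.
Rule 3 (final devoicing): /z/ is a voiced obstruent in word-final position, so it devoices to [s]. /gudungehnuuz/ → gudungehnuus.

gudungehnuus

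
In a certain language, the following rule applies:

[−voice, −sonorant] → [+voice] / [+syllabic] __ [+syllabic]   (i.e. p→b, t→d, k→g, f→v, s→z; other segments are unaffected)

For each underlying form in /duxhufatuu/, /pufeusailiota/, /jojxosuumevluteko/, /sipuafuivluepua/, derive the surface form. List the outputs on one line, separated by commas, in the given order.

/duxhufatuu/: /f/ is a voiceless obstruent between vowels /u/ and /a/, so it voices to [v]. /t/ is a voiceless obstruent between vowels /a/ and /u/, so it voices to [d]. → [duxhuvaduu].
/pufeusailiota/: /f/ is a voiceless obstruent between vowels /u/ and /e/, so it voices to [v]. /s/ is a voiceless obstruent between vowels /u/ and /a/, so it voices to [z]. /t/ is a voiceless obstruent between vowels /o/ and /a/, so it voices to [d]. → [puveuzailioda].
/jojxosuumevluteko/: /s/ is a voiceless obstruent between vowels /o/ and /u/, so it voices to [z]. /t/ is a voiceless obstruent between vowels /u/ and /e/, so it voices to [d]. /k/ is a voiceless obstruent between vowels /e/ and /o/, so it voices to [g]. → [jojxozuumevludego].
/sipuafuivluepua/: /p/ is a voiceless obstruent between vowels /i/ and /u/, so it voices to [b]. /f/ is a voiceless obstruent between vowels /a/ and /u/, so it voices to [v]. /p/ is a voiceless obstruent between vowels /e/ and /u/, so it voices to [b]. → [sibuavuivluebua].

duxhuvaduu, puveuzailioda, jojxozuumevludego, sibuavuivluebua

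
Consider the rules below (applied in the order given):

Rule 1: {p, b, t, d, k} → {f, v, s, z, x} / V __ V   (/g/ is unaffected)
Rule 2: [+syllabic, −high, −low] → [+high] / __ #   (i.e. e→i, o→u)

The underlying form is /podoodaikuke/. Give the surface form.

Rule 1 (intervocalic spirantization): /d/ is a stop between vowels /o/ and /o/, so it spirantizes to the fricative [z]. /d/ is a stop between vowels /o/ and /a/, so it spirantizes to the fricative [z]. /k/ is a stop between vowels /i/ and /u/, so it spirantizes to the fricative [x]. /k/ is a stop between vowels /u/ and /e/, so it spirantizes to the fricative [x]. /podoodaikuke/ → pozoozaixuxe.
Rule 2 (final vowel raising): /e/ is a mid vowel in word-final position, so it raises to [i]. /pozoozaixuxe/ → pozoozaixuxi.

pozoozaixuxi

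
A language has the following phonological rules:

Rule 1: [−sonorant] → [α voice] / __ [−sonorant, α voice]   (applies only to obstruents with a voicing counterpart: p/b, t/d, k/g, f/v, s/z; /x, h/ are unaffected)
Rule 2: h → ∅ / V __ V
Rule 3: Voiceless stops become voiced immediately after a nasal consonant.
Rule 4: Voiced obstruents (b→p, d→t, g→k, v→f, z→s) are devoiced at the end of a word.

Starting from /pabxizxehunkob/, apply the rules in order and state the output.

Rule 1 (regressive voicing assimilation): /b/ precedes the voiceless obstruent /x/, so it devoices to [p] by assimilation. /z/ precedes the voiceless obstruent /x/, so it devoices to [s] by assimilation. /pabxizxehunkob/ → papxisxehunkob.
Rule 2 (intervocalic h-deletion): /h/ occurs between vowels /e/ and /u/, so it deletes. /papxisxehunkob/ → papxisxeunkob.
Rule 3 (post-nasal voicing): /k/ is a voiceless stop immediately after the nasal /n/, so it voices to [g]. /papxisxeunkob/ → papxisxeungob.
Rule 4 (final devoicing): /b/ is a voiced obstruent in word-final position, so it devoices to [p]. /papxisxeungob/ → papxisxeungop.

papxisxeungop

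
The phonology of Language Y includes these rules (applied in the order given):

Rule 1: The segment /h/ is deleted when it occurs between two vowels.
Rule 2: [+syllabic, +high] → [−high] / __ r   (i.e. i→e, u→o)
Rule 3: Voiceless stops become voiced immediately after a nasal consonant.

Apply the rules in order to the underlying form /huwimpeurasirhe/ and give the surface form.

Rule 1 (intervocalic h-deletion): no segment meets the environment; /huwimpeurasirhe/ is unchanged.
Rule 2 (pre-rhotic lowering): /u/ is a high vowel immediately before /r/, so it lowers to [o]. /i/ is a high vowel immediately before /r/, so it lowers to [e]. /huwimpeurasirhe/ → huwimpeoraserhe.
Rule 3 (post-nasal voicing): /p/ is a voiceless stop immediately after the nasal /m/, so it voices to [b]. /huwimpeoraserhe/ → huwimbeoraserhe.

huwimbeoraserhe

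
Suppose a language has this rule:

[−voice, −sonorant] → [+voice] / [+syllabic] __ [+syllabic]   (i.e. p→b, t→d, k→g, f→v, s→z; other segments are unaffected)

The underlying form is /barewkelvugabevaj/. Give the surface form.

No segment of /barewkelvugabevaj/ meets the structural description of the rule, so the form surfaces unchanged.

barewkelvugabevaj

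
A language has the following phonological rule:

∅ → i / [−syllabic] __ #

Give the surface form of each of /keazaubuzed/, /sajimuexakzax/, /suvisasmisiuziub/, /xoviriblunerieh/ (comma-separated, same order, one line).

/keazaubuzed/: the form ends in the consonant /d/, so [i] is inserted word-finally. → [keazaubuzedi].
/sajimuexakzax/: the form ends in the consonant /x/, so [i] is inserted word-finally. → [sajimuexakzaxi].
/suvisasmisiuziub/: the form ends in the consonant /b/, so [i] is inserted word-finally. → [suvisasmisiuziubi].
/xoviriblunerieh/: the form ends in the consonant /h/, so [i] is inserted word-finally. → [xoviribluneriehi].

keazaubuzedi, sajimuexakzaxi, suvisasmisiuziubi, xoviribluneriehi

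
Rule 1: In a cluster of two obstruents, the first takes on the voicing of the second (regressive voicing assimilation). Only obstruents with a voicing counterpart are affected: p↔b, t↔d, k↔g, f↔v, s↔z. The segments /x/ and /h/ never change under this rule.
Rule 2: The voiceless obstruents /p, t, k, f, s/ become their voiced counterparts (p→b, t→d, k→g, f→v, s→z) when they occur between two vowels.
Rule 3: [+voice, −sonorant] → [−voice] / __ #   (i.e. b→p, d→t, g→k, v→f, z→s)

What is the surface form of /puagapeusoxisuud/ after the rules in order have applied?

Rule 1 (regressive voicing assimilation): no segment meets the environment; /puagapeusoxisuud/ is unchanged.
Rule 2 (intervocalic voicing): /p/ is a voiceless obstruent between vowels /a/ and /e/, so it voices to [b]. /s/ is a voiceless obstruent between vowels /u/ and /o/, so it voices to [z]. /s/ is a voiceless obstruent between vowels /i/ and /u/, so it voices to [z]. /puagapeusoxisuud/ → puagabeuzoxizuud.
Rule 3 (final devoicing): /d/ is a voiced obstruent in word-final position, so it devoices to [t]. /puagabeuzoxizuud/ → puagabeuzoxizuut.

puagabeuzoxizuut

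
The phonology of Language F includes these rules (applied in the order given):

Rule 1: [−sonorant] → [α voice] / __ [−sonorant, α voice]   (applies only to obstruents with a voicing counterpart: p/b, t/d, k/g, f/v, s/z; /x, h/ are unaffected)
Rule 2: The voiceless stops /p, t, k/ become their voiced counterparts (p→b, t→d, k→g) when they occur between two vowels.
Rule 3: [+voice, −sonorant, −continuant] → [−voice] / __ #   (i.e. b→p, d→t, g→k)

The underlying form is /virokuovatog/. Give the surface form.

viroguovadok

Rule 1 (regressive voicing assimilation): no segment meets the environment; /virokuovatog/ is unchanged.
Rule 2 (intervocalic voicing): /k/ is a voiceless stop between vowels /o/ and /u/, so it voices to [g]. /t/ is a voiceless stop between vowels /a/ and /o/, so it voices to [d]. /virokuovatog/ → viroguovadog.
Rule 3 (final devoicing): /g/ is a voiced stop in word-final position, so it devoices to [k]. /viroguovadog/ → viroguovadok.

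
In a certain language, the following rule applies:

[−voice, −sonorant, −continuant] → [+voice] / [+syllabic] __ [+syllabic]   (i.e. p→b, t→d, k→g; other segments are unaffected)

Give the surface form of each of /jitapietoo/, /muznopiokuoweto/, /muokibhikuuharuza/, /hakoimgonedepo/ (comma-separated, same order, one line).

/jitapietoo/: /t/ is a voiceless stop between vowels /i/ and /a/, so it voices to [d]. /p/ is a voiceless stop between vowels /a/ and /i/, so it voices to [b]. /t/ is a voiceless stop between vowels /e/ and /o/, so it voices to [d]. → [jidabiedoo].
/muznopiokuoweto/: /p/ is a voiceless stop between vowels /o/ and /i/, so it voices to [b]. /k/ is a voiceless stop between vowels /o/ and /u/, so it voices to [g]. /t/ is a voiceless stop between vowels /e/ and /o/, so it voices to [d]. → [muznobioguowedo].
/muokibhikuuharuza/: /k/ is a voiceless stop between vowels /o/ and /i/, so it voices to [g]. /k/ is a voiceless stop between vowels /i/ and /u/, so it voices to [g]. → [muogibhiguuharuza].
/hakoimgonedepo/: /k/ is a voiceless stop between vowels /a/ and /o/, so it voices to [g]. /p/ is a voiceless stop between vowels /e/ and /o/, so it voices to [b]. → [hagoimgonedebo].

jidabiedoo, muznobioguowedo, muogibhiguuharuza, hagoimgonedebo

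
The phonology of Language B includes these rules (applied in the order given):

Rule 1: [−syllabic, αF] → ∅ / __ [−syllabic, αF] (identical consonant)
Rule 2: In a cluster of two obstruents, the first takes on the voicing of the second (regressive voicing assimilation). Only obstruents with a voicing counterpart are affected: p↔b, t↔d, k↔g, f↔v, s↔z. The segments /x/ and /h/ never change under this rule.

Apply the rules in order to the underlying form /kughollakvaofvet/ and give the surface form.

kukholagvaovvet

Rule 1 (degemination): /ll/ is a geminate; the first /l/ deletes. /kughollakvaofvet/ → kugholakvaofvet.
Rule 2 (regressive voicing assimilation): /g/ precedes the voiceless obstruent /h/, so it devoices to [k] by assimilation. /k/ precedes the voiced obstruent /v/, so it voices to [g] by assimilation. /f/ precedes the voiced obstruent /v/, so it voices to [v] by assimilation. /kugholakvaofvet/ → kukholagvaovvet.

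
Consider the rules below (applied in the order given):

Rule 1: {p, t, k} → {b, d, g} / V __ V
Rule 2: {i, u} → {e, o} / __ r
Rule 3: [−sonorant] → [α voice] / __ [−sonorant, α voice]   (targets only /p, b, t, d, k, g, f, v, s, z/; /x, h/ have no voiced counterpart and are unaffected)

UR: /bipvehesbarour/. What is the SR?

bibvehezbaroor

Rule 1 (intervocalic voicing): no segment meets the environment; /bipvehesbarour/ is unchanged.
Rule 2 (pre-rhotic lowering): /u/ is a high vowel immediately before /r/, so it lowers to [o]. /bipvehesbarour/ → bipvehesbaroor.
Rule 3 (regressive voicing assimilation): /p/ precedes the voiced obstruent /v/, so it voices to [b] by assimilation. /s/ precedes the voiced obstruent /b/, so it voices to [z] by assimilation. /bipvehesbaroor/ → bibvehezbaroor.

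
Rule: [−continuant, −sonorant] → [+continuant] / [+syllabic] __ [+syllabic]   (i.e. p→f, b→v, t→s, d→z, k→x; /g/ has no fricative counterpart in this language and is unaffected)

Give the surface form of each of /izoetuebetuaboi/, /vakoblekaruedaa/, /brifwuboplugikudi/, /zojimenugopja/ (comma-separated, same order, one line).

/izoetuebetuaboi/: /t/ is a stop between vowels /e/ and /u/, so it spirantizes to the fricative [s]. /b/ is a stop between vowels /e/ and /e/, so it spirantizes to the fricative [v]. /t/ is a stop between vowels /e/ and /u/, so it spirantizes to the fricative [s]. /b/ is a stop between vowels /a/ and /o/, so it spirantizes to the fricative [v]. → [izoesuevesuavoi].
/vakoblekaruedaa/: /k/ is a stop between vowels /a/ and /o/, so it spirantizes to the fricative [x]. /k/ is a stop between vowels /e/ and /a/, so it spirantizes to the fricative [x]. /d/ is a stop between vowels /e/ and /a/, so it spirantizes to the fricative [z]. → [vaxoblexaruezaa].
/brifwuboplugikudi/: /b/ is a stop between vowels /u/ and /o/, so it spirantizes to the fricative [v]. /k/ is a stop between vowels /i/ and /u/, so it spirantizes to the fricative [x]. /d/ is a stop between vowels /u/ and /i/, so it spirantizes to the fricative [z]. → [brifwuvoplugixuzi].
/zojimenugopja/: the rule's environment is not met; surfaces unchanged as [zojimenugopja].

izoesuevesuavoi, vaxoblexaruezaa, brifwuvoplugixuzi, zojimenugopja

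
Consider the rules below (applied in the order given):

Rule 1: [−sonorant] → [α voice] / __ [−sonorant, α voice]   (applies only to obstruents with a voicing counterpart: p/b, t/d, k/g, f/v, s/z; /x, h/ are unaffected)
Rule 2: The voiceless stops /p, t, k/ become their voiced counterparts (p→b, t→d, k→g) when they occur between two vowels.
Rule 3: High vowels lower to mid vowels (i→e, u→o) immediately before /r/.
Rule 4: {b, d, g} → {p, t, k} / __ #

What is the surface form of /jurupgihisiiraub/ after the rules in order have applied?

Rule 1 (regressive voicing assimilation): /p/ precedes the voiced obstruent /g/, so it voices to [b] by assimilation. /jurupgihisiiraub/ → jurubgihisiiraub.
Rule 2 (intervocalic voicing): no segment meets the environment; /jurubgihisiiraub/ is unchanged.
Rule 3 (pre-rhotic lowering): /u/ is a high vowel immediately before /r/, so it lowers to [o]. /i/ is a high vowel immediately before /r/, so it lowers to [e]. /jurubgihisiiraub/ → jorubgihisieraub.
Rule 4 (final devoicing): /b/ is a voiced stop in word-final position, so it devoices to [p]. /jorubgihisieraub/ → jorubgihisieraup.

jorubgihisieraup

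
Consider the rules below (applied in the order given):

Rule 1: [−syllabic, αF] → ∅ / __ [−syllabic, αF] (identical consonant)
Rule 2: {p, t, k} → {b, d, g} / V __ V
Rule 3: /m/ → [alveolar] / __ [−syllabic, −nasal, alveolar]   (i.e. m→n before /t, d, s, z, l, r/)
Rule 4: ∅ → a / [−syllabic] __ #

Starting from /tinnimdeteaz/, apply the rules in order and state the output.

Rule 1 (degemination): /nn/ is a geminate; the first /n/ deletes. /tinnimdeteaz/ → tinimdeteaz.
Rule 2 (intervocalic voicing): /t/ is a voiceless stop between vowels /e/ and /e/, so it voices to [d]. /tinimdeteaz/ → tinimdedeaz.
Rule 3 (nasal place assimilation): /m/ precedes the alveolar consonant /d/, so it assimilates in place to [n]. /tinimdedeaz/ → tinindedeaz.
Rule 4 (final a-epenthesis): the form ends in the consonant /z/, so [a] is inserted word-finally. /tinindedeaz/ → tinindedeaza.

tinindedeaza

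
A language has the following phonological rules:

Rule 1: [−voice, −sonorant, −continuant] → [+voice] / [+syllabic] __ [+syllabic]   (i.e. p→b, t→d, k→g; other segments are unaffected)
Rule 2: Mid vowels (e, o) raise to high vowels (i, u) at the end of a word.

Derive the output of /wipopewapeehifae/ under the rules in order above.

wibobewabeehifai

Rule 1 (intervocalic voicing): /p/ is a voiceless stop between vowels /i/ and /o/, so it voices to [b]. /p/ is a voiceless stop between vowels /o/ and /e/, so it voices to [b]. /p/ is a voiceless stop between vowels /a/ and /e/, so it voices to [b]. /wipopewapeehifae/ → wibobewabeehifae.
Rule 2 (final vowel raising): /e/ is a mid vowel in word-final position, so it raises to [i]. /wibobewabeehifae/ → wibobewabeehifai.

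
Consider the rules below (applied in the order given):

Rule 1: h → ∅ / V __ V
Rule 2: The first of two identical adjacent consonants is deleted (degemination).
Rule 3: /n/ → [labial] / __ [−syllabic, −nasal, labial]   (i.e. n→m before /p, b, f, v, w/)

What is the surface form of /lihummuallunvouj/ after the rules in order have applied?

liumualumvouj

Rule 1 (intervocalic h-deletion): /h/ occurs between vowels /i/ and /u/, so it deletes. /lihummuallunvouj/ → liummuallunvouj.
Rule 2 (degemination): /mm/ is a geminate; the first /m/ deletes. /ll/ is a geminate; the first /l/ deletes. /liummuallunvouj/ → liumualunvouj.
Rule 3 (nasal place assimilation): /n/ precedes the labial consonant /v/, so it assimilates in place to [m]. /liumualunvouj/ → liumualumvouj.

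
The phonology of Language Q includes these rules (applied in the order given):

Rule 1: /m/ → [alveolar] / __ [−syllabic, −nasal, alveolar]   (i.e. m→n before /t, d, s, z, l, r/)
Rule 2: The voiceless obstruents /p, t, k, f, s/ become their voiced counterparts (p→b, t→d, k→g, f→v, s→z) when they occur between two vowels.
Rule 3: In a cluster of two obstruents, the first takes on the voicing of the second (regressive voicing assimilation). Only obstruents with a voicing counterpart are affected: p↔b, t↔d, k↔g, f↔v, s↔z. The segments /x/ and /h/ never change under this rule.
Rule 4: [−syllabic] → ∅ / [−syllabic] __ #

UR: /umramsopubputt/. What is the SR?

unransobupput

Rule 1 (nasal place assimilation): /m/ precedes the alveolar consonant /r/, so it assimilates in place to [n]. /m/ precedes the alveolar consonant /s/, so it assimilates in place to [n]. /umramsopubputt/ → unransopubputt.
Rule 2 (intervocalic voicing): /p/ is a voiceless obstruent between vowels /o/ and /u/, so it voices to [b]. /unransopubputt/ → unransobubputt.
Rule 3 (regressive voicing assimilation): /b/ precedes the voiceless obstruent /p/, so it devoices to [p] by assimilation. /unransobubputt/ → unransobupputt.
Rule 4 (final cluster simplification): /t/ is the second consonant of a word-final cluster /tt/, so it deletes. /unransobupputt/ → unransobupput.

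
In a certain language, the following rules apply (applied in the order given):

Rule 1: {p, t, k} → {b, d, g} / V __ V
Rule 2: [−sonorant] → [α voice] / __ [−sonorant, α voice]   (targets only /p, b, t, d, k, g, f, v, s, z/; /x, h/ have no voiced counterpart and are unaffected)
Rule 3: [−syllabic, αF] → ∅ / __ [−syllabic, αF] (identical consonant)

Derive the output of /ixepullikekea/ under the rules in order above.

ixebuligegea

Rule 1 (intervocalic voicing): /p/ is a voiceless stop between vowels /e/ and /u/, so it voices to [b]. /k/ is a voiceless stop between vowels /i/ and /e/, so it voices to [g]. /k/ is a voiceless stop between vowels /e/ and /e/, so it voices to [g]. /ixepullikekea/ → ixebulligegea.
Rule 2 (regressive voicing assimilation): no segment meets the environment; /ixebulligegea/ is unchanged.
Rule 3 (degemination): /ll/ is a geminate; the first /l/ deletes. /ixebulligegea/ → ixebuligegea.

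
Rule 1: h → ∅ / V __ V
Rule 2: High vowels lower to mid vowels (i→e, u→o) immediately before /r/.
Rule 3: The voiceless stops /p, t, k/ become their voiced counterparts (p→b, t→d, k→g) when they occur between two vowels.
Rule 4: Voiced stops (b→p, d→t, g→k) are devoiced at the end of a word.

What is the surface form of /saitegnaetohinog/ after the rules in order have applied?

Rule 1 (intervocalic h-deletion): /h/ occurs between vowels /o/ and /i/, so it deletes. /saitegnaetohinog/ → saitegnaetoinog.
Rule 2 (pre-rhotic lowering): no segment meets the environment; /saitegnaetoinog/ is unchanged.
Rule 3 (intervocalic voicing): /t/ is a voiceless stop between vowels /i/ and /e/, so it voices to [d]. /t/ is a voiceless stop between vowels /e/ and /o/, so it voices to [d]. /saitegnaetoinog/ → saidegnaedoinog.
Rule 4 (final devoicing): /g/ is a voiced stop in word-final position, so it devoices to [k]. /saidegnaedoinog/ → saidegnaedoinok.

saidegnaedoinok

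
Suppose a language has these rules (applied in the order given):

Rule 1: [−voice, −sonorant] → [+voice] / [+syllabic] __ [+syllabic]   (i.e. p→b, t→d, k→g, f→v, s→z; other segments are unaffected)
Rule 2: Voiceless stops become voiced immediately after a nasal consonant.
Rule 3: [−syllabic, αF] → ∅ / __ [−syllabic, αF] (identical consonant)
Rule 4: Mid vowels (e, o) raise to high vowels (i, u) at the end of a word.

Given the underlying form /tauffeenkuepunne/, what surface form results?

taufeenguebuni

Rule 1 (intervocalic voicing): /p/ is a voiceless obstruent between vowels /e/ and /u/, so it voices to [b]. /tauffeenkuepunne/ → tauffeenkuebunne.
Rule 2 (post-nasal voicing): /k/ is a voiceless stop immediately after the nasal /n/, so it voices to [g]. /tauffeenkuebunne/ → tauffeenguebunne.
Rule 3 (degemination): /ff/ is a geminate; the first /f/ deletes. /nn/ is a geminate; the first /n/ deletes. /tauffeenguebunne/ → taufeenguebune.
Rule 4 (final vowel raising): /e/ is a mid vowel in word-final position, so it raises to [i]. /taufeenguebune/ → taufeenguebuni.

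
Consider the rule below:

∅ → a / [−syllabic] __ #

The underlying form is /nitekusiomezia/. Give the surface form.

nitekusiomezia

No segment of /nitekusiomezia/ meets the structural description of the rule, so the form surfaces unchanged.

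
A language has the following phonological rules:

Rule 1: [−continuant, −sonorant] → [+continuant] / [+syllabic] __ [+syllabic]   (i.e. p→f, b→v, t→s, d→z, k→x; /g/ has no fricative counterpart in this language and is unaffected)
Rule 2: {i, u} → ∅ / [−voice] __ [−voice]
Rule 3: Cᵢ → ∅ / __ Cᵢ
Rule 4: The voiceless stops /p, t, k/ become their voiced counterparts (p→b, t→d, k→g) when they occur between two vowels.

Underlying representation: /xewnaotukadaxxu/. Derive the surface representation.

Rule 1 (intervocalic spirantization): /t/ is a stop between vowels /o/ and /u/, so it spirantizes to the fricative [s]. /k/ is a stop between vowels /u/ and /a/, so it spirantizes to the fricative [x]. /d/ is a stop between vowels /a/ and /a/, so it spirantizes to the fricative [z]. /xewnaotukadaxxu/ → xewnaosuxazaxxu.
Rule 2 (high vowel syncope): /u/ is a high vowel flanked by voiceless consonants /s/ and /x/, so it deletes. /xewnaosuxazaxxu/ → xewnaosxazaxxu.
Rule 3 (degemination): /xx/ is a geminate; the first /x/ deletes. /xewnaosxazaxxu/ → xewnaosxazaxu.
Rule 4 (intervocalic voicing): no segment meets the environment; /xewnaosxazaxu/ is unchanged.

xewnaosxazaxu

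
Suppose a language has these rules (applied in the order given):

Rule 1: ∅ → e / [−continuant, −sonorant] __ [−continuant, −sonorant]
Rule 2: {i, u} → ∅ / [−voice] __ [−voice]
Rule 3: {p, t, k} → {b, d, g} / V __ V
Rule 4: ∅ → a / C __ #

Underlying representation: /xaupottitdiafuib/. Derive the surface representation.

xaubodettediafuiba

Rule 1 (stop-cluster e-epenthesis): /t/ and /t/ form a stop–stop cluster, so [e] is inserted between them. /t/ and /d/ form a stop–stop cluster, so [e] is inserted between them. /xaupottitdiafuib/ → xaupotetitediafuib.
Rule 2 (high vowel syncope): /i/ is a high vowel flanked by voiceless consonants /t/ and /t/, so it deletes. /xaupotetitediafuib/ → xaupotettediafuib.
Rule 3 (intervocalic voicing): /p/ is a voiceless stop between vowels /u/ and /o/, so it voices to [b]. /t/ is a voiceless stop between vowels /o/ and /e/, so it voices to [d]. /xaupotettediafuib/ → xaubodettediafuib.
Rule 4 (final a-epenthesis): the form ends in the consonant /b/, so [a] is inserted word-finally. /xaubodettediafuib/ → xaubodettediafuiba.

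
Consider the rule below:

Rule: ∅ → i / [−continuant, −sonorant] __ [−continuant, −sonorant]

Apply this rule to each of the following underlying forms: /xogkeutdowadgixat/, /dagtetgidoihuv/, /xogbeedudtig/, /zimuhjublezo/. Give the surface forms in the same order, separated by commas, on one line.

/xogkeutdowadgixat/: /g/ and /k/ form a stop–stop cluster, so [i] is inserted between them. /t/ and /d/ form a stop–stop cluster, so [i] is inserted between them. /d/ and /g/ form a stop–stop cluster, so [i] is inserted between them. → [xogikeutidowadigixat].
/dagtetgidoihuv/: /g/ and /t/ form a stop–stop cluster, so [i] is inserted between them. /t/ and /g/ form a stop–stop cluster, so [i] is inserted between them. → [dagitetigidoihuv].
/xogbeedudtig/: /g/ and /b/ form a stop–stop cluster, so [i] is inserted between them. /d/ and /t/ form a stop–stop cluster, so [i] is inserted between them. → [xogibeeduditig].
/zimuhjublezo/: the rule's environment is not met; surfaces unchanged as [zimuhjublezo].

xogikeutidowadigixat, dagitetigidoihuv, xogibeeduditig, zimuhjublezo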